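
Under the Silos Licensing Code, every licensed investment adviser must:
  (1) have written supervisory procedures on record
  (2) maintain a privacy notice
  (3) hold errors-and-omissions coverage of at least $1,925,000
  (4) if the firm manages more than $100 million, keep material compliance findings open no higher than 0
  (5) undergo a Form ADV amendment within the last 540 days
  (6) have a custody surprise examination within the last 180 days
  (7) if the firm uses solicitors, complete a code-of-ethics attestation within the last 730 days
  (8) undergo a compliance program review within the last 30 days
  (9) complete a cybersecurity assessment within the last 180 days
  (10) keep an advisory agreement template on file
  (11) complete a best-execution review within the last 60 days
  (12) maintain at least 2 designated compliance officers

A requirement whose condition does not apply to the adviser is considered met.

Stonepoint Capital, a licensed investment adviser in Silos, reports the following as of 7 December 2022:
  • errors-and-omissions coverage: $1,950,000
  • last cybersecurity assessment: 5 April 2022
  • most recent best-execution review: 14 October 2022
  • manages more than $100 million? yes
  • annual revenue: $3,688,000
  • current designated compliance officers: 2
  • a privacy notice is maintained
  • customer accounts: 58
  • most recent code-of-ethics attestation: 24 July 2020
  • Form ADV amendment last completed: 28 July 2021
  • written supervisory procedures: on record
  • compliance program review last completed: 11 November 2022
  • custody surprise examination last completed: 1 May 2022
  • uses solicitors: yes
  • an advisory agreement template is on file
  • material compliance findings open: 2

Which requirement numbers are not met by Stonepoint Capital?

4, 6, 7, 9

1. written supervisory procedures present → met
2. privacy notice present → met
3. errors-and-omissions coverage $1,950,000 ≥ $1,925,000 → met
4. condition 'manages more than $100 million' holds; material compliance findings open 2 > 0 → not met
5. Form ADV amendment 497 days ago vs limit 540 → met
6. custody surprise examination 220 days ago vs limit 180 → not met
7. condition 'uses solicitors' holds; code-of-ethics attestation 866 days ago vs limit 730 → not met
8. compliance program review 26 days ago vs limit 30 → met
9. cybersecurity assessment 246 days ago vs limit 180 → not met
10. advisory agreement template present → met
11. best-execution review 54 days ago vs limit 60 → met
12. designated compliance officers 2 ≥ 2 → met
Not met: 4, 6, 7, 9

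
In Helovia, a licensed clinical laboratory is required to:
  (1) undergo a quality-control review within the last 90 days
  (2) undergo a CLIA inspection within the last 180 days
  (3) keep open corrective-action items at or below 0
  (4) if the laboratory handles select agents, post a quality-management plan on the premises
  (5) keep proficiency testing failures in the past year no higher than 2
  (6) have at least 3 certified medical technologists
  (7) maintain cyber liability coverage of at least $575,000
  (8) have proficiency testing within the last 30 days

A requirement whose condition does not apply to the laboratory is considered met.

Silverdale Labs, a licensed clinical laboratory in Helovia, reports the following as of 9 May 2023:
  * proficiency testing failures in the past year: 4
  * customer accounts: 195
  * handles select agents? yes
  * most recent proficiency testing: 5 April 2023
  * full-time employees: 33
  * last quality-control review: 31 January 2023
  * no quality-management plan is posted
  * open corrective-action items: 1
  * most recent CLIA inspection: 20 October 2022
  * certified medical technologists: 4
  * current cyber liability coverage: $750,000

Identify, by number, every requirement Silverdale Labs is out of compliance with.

1. quality-control review 98 days ago vs limit 90 → not met
2. CLIA inspection 201 days ago vs limit 180 → not met
3. open corrective-action items 1 > 0 → not met
4. condition 'handles select agents' holds; quality-management plan absent → not met
5. proficiency testing failures in the past year 4 > 2 → not met
6. certified medical technologists 4 ≥ 3 → met
7. cyber liability coverage $750,000 ≥ $575,000 → met
8. proficiency testing 34 days ago vs limit 30 → not met
Not met: 1, 2, 3, 4, 5, 8

1, 2, 3, 4, 5, 8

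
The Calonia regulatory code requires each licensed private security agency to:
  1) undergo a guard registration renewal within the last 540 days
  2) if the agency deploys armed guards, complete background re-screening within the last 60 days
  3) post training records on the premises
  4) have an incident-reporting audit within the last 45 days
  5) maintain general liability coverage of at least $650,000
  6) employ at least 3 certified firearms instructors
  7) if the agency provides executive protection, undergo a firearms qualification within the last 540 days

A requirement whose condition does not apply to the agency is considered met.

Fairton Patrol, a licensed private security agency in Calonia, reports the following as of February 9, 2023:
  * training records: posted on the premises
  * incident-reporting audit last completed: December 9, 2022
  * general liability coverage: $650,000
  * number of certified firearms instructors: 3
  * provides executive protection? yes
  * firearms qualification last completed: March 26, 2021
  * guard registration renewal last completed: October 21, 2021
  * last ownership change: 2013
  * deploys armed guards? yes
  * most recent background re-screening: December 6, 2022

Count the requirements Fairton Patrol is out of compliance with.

3

1. guard registration renewal 476 days ago vs limit 540 → met
2. condition 'deploys armed guards' holds; background re-screening 65 days ago vs limit 60 → not met
3. training records present → met
4. incident-reporting audit 62 days ago vs limit 45 → not met
5. general liability coverage $650,000 ≥ $650,000 → met
6. certified firearms instructors 3 ≥ 3 → met
7. condition 'provides executive protection' holds; firearms qualification 685 days ago vs limit 540 → not met
Not met: 3 of 7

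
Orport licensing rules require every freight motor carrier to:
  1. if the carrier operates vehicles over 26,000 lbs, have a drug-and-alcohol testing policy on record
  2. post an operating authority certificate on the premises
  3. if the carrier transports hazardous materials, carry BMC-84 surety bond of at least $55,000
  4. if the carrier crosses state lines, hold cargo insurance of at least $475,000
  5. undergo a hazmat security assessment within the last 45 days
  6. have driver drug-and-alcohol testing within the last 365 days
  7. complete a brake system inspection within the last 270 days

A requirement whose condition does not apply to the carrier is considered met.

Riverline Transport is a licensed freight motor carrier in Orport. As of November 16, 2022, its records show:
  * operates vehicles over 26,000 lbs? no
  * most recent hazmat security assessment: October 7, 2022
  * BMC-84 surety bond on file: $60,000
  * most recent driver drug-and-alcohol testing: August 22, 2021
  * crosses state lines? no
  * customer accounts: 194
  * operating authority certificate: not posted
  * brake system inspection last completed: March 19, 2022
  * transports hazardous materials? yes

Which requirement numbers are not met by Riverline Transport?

1. condition 'operates vehicles over 26,000 lbs' does not hold → requirement n/a → met
2. operating authority certificate absent → not met
3. condition 'transports hazardous materials' holds; BMC-84 surety bond $60,000 ≥ $55,000 → met
4. condition 'crosses state lines' does not hold → requirement n/a → met
5. hazmat security assessment 40 days ago vs limit 45 → met
6. driver drug-and-alcohol testing 451 days ago vs limit 365 → not met
7. brake system inspection 242 days ago vs limit 270 → met
Not met: 2, 6

2, 6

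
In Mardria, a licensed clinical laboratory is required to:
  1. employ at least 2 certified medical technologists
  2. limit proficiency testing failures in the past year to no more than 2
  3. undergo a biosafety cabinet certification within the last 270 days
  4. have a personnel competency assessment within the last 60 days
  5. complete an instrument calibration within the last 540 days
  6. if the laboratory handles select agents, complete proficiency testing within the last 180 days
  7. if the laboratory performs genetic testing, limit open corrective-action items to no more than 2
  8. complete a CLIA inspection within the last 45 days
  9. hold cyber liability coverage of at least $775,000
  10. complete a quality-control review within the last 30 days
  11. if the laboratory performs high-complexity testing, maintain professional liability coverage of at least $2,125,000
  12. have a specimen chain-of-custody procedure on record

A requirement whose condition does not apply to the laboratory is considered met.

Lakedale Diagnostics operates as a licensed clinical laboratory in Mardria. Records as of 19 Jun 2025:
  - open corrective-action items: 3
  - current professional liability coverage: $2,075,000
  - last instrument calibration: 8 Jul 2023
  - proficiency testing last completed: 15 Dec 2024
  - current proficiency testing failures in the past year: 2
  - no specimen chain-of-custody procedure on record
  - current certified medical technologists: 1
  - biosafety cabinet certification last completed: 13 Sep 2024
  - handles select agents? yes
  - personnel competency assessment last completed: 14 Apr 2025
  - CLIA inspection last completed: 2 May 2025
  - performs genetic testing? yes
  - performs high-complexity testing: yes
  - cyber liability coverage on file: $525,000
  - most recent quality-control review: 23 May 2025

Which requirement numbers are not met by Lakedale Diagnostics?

1, 3, 4, 5, 6, 7, 8, 9, 11, 12

1. certified medical technologists 1 < 2 → not met
2. proficiency testing failures in the past year 2 ≤ 2 → met
3. biosafety cabinet certification 279 days ago vs limit 270 → not met
4. personnel competency assessment 66 days ago vs limit 60 → not met
5. instrument calibration 712 days ago vs limit 540 → not met
6. condition 'handles select agents' holds; proficiency testing 186 days ago vs limit 180 → not met
7. condition 'performs genetic testing' holds; open corrective-action items 3 > 2 → not met
8. CLIA inspection 48 days ago vs limit 45 → not met
9. cyber liability coverage $525,000 < $775,000 → not met
10. quality-control review 27 days ago vs limit 30 → met
11. condition 'performs high-complexity testing' holds; professional liability coverage $2,075,000 < $2,125,000 → not met
12. specimen chain-of-custody procedure absent → not met
Not met: 1, 3, 4, 5, 6, 7, 8, 9, 11, 12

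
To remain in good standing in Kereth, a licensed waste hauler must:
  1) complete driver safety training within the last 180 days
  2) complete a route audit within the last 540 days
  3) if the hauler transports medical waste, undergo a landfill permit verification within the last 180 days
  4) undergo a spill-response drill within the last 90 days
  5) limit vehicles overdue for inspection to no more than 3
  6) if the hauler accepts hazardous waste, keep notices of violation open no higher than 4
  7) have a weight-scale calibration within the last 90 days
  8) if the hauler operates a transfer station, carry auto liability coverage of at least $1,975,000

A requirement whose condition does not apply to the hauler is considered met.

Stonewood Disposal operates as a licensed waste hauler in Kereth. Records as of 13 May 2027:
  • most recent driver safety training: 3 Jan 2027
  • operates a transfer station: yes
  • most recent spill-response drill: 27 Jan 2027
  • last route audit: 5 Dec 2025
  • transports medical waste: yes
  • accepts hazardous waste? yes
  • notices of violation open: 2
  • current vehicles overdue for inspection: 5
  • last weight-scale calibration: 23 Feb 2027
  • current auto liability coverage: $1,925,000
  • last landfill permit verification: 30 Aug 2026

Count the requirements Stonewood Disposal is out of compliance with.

1. driver safety training 130 days ago vs limit 180 → met
2. route audit 524 days ago vs limit 540 → met
3. condition 'transports medical waste' holds; landfill permit verification 256 days ago vs limit 180 → not met
4. spill-response drill 106 days ago vs limit 90 → not met
5. vehicles overdue for inspection 5 > 3 → not met
6. condition 'accepts hazardous waste' holds; notices of violation open 2 ≤ 4 → met
7. weight-scale calibration 79 days ago vs limit 90 → met
8. condition 'operates a transfer station' holds; auto liability coverage $1,925,000 < $1,975,000 → not met
Not met: 4 of 8

4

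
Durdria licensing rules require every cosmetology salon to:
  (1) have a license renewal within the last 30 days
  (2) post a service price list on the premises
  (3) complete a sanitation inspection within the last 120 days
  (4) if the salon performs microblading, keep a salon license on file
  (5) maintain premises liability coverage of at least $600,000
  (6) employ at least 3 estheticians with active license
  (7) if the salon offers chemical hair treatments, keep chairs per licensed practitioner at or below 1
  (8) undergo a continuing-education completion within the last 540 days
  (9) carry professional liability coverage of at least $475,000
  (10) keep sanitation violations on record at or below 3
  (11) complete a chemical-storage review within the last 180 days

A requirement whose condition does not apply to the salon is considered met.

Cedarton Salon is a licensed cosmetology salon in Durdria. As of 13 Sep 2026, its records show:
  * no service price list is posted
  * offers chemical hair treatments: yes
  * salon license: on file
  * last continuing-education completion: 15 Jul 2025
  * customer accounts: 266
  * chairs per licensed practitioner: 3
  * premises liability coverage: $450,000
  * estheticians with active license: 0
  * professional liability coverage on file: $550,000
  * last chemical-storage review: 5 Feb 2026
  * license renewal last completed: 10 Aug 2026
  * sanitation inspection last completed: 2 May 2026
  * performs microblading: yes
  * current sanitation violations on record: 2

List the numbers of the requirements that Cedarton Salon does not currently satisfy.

1, 2, 3, 5, 6, 7, 11

1. license renewal 34 days ago vs limit 30 → not met
2. service price list absent → not met
3. sanitation inspection 134 days ago vs limit 120 → not met
4. condition 'performs microblading' holds; salon license present → met
5. premises liability coverage $450,000 < $600,000 → not met
6. estheticians with active license 0 < 3 → not met
7. condition 'offers chemical hair treatments' holds; chairs per licensed practitioner 3 > 1 → not met
8. continuing-education completion 425 days ago vs limit 540 → met
9. professional liability coverage $550,000 ≥ $475,000 → met
10. sanitation violations on record 2 ≤ 3 → met
11. chemical-storage review 220 days ago vs limit 180 → not met
Not met: 1, 2, 3, 5, 6, 7, 11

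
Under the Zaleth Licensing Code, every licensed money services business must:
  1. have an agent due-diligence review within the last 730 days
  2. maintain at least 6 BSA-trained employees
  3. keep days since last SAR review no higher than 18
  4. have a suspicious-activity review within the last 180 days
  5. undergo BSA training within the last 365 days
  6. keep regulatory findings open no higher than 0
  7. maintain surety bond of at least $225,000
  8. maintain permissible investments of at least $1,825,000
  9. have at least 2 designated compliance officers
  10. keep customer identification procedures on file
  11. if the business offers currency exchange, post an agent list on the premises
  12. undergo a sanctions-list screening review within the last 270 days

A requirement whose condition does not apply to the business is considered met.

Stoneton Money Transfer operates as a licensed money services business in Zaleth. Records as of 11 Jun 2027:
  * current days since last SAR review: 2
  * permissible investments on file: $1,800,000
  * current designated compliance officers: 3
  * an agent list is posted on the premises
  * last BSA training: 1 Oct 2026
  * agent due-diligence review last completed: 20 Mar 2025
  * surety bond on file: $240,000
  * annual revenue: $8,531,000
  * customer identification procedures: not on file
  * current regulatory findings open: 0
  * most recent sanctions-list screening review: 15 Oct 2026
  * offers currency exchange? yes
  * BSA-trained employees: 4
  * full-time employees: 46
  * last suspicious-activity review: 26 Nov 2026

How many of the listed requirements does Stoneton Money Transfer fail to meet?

1. agent due-diligence review 813 days ago vs limit 730 → not met
2. BSA-trained employees 4 < 6 → not met
3. days since last SAR review 2 ≤ 18 → met
4. suspicious-activity review 197 days ago vs limit 180 → not met
5. BSA training 253 days ago vs limit 365 → met
6. regulatory findings open 0 ≤ 0 → met
7. surety bond $240,000 ≥ $225,000 → met
8. permissible investments $1,800,000 < $1,825,000 → not met
9. designated compliance officers 3 ≥ 2 → met
10. customer identification procedures absent → not met
11. condition 'offers currency exchange' holds; agent list present → met
12. sanctions-list screening review 239 days ago vs limit 270 → met
Not met: 5 of 12

5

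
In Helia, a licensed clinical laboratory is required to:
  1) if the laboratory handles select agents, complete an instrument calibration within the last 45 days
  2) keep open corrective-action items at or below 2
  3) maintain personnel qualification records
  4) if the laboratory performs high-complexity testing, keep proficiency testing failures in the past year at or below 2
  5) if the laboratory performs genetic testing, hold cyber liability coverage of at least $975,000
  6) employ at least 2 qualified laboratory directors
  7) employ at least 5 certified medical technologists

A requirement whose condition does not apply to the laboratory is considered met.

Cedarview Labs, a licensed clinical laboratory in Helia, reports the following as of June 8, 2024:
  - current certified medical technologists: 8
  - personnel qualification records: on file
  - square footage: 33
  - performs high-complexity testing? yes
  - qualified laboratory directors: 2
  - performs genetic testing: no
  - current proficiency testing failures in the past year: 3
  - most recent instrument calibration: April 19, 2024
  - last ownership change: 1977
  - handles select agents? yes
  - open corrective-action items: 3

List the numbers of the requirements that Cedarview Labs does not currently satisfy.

1, 2, 4

1. condition 'handles select agents' holds; instrument calibration 50 days ago vs limit 45 → not met
2. open corrective-action items 3 > 2 → not met
3. personnel qualification records present → met
4. condition 'performs high-complexity testing' holds; proficiency testing failures in the past year 3 > 2 → not met
5. condition 'performs genetic testing' does not hold → requirement n/a → met
6. qualified laboratory directors 2 ≥ 2 → met
7. certified medical technologists 8 ≥ 5 → met
Not met: 1, 2, 4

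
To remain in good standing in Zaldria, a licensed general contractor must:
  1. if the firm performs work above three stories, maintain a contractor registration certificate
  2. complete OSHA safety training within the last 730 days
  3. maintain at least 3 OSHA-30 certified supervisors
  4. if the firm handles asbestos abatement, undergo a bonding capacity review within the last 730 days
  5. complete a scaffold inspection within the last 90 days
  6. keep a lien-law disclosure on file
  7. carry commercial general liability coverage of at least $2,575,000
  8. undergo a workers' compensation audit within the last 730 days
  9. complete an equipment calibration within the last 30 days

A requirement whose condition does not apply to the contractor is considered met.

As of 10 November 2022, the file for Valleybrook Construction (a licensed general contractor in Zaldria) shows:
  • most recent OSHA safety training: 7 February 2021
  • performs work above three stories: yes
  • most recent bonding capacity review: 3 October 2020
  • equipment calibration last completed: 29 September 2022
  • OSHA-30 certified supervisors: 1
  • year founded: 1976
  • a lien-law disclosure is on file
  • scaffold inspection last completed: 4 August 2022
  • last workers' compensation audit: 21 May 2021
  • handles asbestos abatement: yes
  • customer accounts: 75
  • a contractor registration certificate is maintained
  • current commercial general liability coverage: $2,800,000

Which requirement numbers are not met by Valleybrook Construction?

3, 4, 5, 9

1. condition 'performs work above three stories' holds; contractor registration certificate present → met
2. OSHA safety training 641 days ago vs limit 730 → met
3. OSHA-30 certified supervisors 1 < 3 → not met
4. condition 'handles asbestos abatement' holds; bonding capacity review 768 days ago vs limit 730 → not met
5. scaffold inspection 98 days ago vs limit 90 → not met
6. lien-law disclosure present → met
7. commercial general liability coverage $2,800,000 ≥ $2,575,000 → met
8. workers' compensation audit 538 days ago vs limit 730 → met
9. equipment calibration 42 days ago vs limit 30 → not met
Not met: 3, 4, 5, 9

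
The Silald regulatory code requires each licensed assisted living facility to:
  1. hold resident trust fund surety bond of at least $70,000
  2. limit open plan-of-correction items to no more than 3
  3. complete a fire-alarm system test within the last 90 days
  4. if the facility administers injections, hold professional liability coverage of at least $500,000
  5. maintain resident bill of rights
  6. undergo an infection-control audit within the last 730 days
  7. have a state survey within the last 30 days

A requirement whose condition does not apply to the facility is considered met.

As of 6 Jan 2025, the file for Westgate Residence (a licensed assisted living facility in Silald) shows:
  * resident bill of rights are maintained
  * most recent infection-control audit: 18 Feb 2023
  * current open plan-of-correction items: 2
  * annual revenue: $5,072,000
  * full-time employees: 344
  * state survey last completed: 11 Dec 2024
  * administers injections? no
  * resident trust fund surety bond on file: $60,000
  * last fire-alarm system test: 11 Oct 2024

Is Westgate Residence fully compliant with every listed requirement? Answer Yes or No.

1. resident trust fund surety bond $60,000 < $70,000 → not met
2. open plan-of-correction items 2 ≤ 3 → met
3. fire-alarm system test 87 days ago vs limit 90 → met
4. condition 'administers injections' does not hold → requirement n/a → met
5. resident bill of rights present → met
6. infection-control audit 688 days ago vs limit 730 → met
7. state survey 26 days ago vs limit 30 → met
Not met: 1

No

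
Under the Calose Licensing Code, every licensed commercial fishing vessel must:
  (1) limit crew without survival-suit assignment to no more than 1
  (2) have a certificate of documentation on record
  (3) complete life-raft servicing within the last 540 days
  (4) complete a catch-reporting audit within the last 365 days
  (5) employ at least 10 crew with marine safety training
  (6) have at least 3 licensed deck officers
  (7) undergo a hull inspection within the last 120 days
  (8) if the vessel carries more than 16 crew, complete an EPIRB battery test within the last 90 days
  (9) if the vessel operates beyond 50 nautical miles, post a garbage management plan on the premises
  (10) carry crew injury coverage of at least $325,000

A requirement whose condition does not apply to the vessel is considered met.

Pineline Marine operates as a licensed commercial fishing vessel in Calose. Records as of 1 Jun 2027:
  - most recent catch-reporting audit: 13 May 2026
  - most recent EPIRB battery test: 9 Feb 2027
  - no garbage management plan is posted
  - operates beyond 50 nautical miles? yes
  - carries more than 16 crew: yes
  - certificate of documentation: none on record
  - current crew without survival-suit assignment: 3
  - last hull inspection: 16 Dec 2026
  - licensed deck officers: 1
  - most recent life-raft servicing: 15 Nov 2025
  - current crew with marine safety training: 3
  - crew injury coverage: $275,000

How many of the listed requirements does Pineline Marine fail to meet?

1. crew without survival-suit assignment 3 > 1 → not met
2. certificate of documentation absent → not met
3. life-raft servicing 563 days ago vs limit 540 → not met
4. catch-reporting audit 384 days ago vs limit 365 → not met
5. crew with marine safety training 3 < 10 → not met
6. licensed deck officers 1 < 3 → not met
7. hull inspection 167 days ago vs limit 120 → not met
8. condition 'carries more than 16 crew' holds; EPIRB battery test 112 days ago vs limit 90 → not met
9. condition 'operates beyond 50 nautical miles' holds; garbage management plan absent → not met
10. crew injury coverage $275,000 < $325,000 → not met
Not met: 10 of 10

10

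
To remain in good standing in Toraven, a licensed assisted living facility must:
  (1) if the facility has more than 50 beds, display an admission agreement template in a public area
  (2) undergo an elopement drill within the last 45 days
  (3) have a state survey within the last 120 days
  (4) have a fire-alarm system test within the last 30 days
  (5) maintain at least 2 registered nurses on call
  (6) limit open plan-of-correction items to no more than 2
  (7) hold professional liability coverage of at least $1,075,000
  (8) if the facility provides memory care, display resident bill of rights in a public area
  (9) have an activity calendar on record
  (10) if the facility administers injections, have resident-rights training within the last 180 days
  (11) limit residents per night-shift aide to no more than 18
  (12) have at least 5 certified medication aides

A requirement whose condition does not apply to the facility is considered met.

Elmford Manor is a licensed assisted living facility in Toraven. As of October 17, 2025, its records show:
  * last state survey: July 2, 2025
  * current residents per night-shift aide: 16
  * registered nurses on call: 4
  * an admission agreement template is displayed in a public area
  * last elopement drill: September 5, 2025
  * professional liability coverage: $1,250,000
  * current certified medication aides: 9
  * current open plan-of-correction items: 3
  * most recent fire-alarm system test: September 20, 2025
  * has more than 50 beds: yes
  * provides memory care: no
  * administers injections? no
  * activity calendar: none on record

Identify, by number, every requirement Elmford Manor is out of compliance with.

1. condition 'has more than 50 beds' holds; admission agreement template present → met
2. elopement drill 42 days ago vs limit 45 → met
3. state survey 107 days ago vs limit 120 → met
4. fire-alarm system test 27 days ago vs limit 30 → met
5. registered nurses on call 4 ≥ 2 → met
6. open plan-of-correction items 3 > 2 → not met
7. professional liability coverage $1,250,000 ≥ $1,075,000 → met
8. condition 'provides memory care' does not hold → requirement n/a → met
9. activity calendar absent → not met
10. condition 'administers injections' does not hold → requirement n/a → met
11. residents per night-shift aide 16 ≤ 18 → met
12. certified medication aides 9 ≥ 5 → met
Not met: 6, 9

6, 9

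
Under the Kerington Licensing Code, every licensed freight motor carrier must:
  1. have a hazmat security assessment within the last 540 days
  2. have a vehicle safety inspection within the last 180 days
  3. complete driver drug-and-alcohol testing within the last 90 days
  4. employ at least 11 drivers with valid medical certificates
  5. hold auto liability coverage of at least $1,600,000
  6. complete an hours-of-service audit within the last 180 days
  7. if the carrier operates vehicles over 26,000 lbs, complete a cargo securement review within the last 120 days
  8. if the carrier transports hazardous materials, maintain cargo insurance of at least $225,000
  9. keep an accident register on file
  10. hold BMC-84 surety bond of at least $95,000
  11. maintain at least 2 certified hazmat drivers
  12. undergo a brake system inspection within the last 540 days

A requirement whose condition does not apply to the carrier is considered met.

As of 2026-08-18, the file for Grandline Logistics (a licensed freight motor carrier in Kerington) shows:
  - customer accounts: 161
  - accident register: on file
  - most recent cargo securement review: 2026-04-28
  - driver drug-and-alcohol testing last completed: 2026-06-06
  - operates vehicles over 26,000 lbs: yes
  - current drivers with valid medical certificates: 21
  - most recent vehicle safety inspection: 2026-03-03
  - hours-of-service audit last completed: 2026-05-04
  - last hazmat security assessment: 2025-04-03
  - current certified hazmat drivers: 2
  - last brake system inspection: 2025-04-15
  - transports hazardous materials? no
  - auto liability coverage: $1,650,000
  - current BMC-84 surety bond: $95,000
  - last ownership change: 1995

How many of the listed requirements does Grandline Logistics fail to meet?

1. hazmat security assessment 502 days ago vs limit 540 → met
2. vehicle safety inspection 168 days ago vs limit 180 → met
3. driver drug-and-alcohol testing 73 days ago vs limit 90 → met
4. drivers with valid medical certificates 21 ≥ 11 → met
5. auto liability coverage $1,650,000 ≥ $1,600,000 → met
6. hours-of-service audit 106 days ago vs limit 180 → met
7. condition 'operates vehicles over 26,000 lbs' holds; cargo securement review 112 days ago vs limit 120 → met
8. condition 'transports hazardous materials' does not hold → requirement n/a → met
9. accident register present → met
10. BMC-84 surety bond $95,000 ≥ $95,000 → met
11. certified hazmat drivers 2 ≥ 2 → met
12. brake system inspection 490 days ago vs limit 540 → met
Not met: 0 of 12

0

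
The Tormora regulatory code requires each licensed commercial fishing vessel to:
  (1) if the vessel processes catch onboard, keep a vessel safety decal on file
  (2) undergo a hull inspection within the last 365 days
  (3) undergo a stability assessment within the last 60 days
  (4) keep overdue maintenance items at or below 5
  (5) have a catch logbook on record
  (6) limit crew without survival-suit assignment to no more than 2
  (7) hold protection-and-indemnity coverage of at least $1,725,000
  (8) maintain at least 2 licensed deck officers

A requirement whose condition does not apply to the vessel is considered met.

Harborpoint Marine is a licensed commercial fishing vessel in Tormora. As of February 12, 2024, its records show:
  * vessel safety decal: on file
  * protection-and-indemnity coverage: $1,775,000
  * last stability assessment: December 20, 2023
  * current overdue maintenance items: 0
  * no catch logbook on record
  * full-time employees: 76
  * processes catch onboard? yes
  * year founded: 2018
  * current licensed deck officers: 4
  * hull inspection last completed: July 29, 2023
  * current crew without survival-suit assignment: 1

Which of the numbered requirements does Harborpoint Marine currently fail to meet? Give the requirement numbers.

5

1. condition 'processes catch onboard' holds; vessel safety decal present → met
2. hull inspection 198 days ago vs limit 365 → met
3. stability assessment 54 days ago vs limit 60 → met
4. overdue maintenance items 0 ≤ 5 → met
5. catch logbook absent → not met
6. crew without survival-suit assignment 1 ≤ 2 → met
7. protection-and-indemnity coverage $1,775,000 ≥ $1,725,000 → met
8. licensed deck officers 4 ≥ 2 → met
Not met: 5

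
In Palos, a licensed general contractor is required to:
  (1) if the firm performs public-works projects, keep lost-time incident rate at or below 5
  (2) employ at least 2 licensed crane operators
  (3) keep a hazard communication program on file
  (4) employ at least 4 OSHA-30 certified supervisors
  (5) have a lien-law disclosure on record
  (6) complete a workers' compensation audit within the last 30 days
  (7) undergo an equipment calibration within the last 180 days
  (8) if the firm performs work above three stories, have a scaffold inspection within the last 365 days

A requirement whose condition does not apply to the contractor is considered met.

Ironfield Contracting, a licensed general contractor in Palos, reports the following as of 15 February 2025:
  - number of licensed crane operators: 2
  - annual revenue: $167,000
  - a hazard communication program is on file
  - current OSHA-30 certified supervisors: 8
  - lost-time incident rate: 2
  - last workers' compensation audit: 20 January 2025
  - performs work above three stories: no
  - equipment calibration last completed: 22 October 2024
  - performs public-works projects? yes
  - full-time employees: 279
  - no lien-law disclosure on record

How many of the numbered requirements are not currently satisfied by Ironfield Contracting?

1. condition 'performs public-works projects' holds; lost-time incident rate 2 ≤ 5 → met
2. licensed crane operators 2 ≥ 2 → met
3. hazard communication program present → met
4. OSHA-30 certified supervisors 8 ≥ 4 → met
5. lien-law disclosure absent → not met
6. workers' compensation audit 26 days ago vs limit 30 → met
7. equipment calibration 116 days ago vs limit 180 → met
8. condition 'performs work above three stories' does not hold → requirement n/a → met
Not met: 1 of 8

1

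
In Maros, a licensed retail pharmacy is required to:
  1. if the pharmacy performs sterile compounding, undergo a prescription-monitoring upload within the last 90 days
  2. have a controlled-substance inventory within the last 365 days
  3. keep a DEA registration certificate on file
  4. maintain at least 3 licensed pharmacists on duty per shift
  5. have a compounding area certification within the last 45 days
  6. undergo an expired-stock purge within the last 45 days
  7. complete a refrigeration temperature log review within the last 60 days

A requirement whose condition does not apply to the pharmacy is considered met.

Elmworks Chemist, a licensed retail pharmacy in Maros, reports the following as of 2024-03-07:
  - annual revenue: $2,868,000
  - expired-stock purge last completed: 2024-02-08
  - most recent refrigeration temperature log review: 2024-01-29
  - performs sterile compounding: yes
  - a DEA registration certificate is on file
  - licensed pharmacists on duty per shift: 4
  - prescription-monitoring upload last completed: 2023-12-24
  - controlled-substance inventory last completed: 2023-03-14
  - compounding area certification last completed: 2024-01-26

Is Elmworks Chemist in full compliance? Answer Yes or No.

Yes

1. condition 'performs sterile compounding' holds; prescription-monitoring upload 74 days ago vs limit 90 → met
2. controlled-substance inventory 359 days ago vs limit 365 → met
3. DEA registration certificate present → met
4. licensed pharmacists on duty per shift 4 ≥ 3 → met
5. compounding area certification 41 days ago vs limit 45 → met
6. expired-stock purge 28 days ago vs limit 45 → met
7. refrigeration temperature log review 38 days ago vs limit 60 → met
All met.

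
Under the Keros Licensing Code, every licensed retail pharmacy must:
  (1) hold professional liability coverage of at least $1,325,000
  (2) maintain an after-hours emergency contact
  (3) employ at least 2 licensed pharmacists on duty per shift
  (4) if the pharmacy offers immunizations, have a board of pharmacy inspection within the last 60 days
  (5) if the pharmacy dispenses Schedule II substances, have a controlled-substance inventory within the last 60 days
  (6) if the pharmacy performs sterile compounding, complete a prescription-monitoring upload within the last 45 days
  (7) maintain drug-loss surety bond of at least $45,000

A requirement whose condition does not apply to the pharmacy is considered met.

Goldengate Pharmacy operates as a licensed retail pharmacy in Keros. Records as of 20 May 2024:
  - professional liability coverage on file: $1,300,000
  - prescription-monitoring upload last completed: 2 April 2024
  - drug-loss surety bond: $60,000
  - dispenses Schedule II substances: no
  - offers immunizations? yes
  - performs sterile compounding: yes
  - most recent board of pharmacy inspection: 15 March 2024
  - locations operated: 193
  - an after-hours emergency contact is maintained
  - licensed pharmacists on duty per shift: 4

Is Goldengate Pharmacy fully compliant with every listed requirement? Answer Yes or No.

1. professional liability coverage $1,300,000 < $1,325,000 → not met
2. after-hours emergency contact present → met
3. licensed pharmacists on duty per shift 4 ≥ 2 → met
4. condition 'offers immunizations' holds; board of pharmacy inspection 66 days ago vs limit 60 → not met
5. condition 'dispenses Schedule II substances' does not hold → requirement n/a → met
6. condition 'performs sterile compounding' holds; prescription-monitoring upload 48 days ago vs limit 45 → not met
7. drug-loss surety bond $60,000 ≥ $45,000 → met
Not met: 1, 4, 6

No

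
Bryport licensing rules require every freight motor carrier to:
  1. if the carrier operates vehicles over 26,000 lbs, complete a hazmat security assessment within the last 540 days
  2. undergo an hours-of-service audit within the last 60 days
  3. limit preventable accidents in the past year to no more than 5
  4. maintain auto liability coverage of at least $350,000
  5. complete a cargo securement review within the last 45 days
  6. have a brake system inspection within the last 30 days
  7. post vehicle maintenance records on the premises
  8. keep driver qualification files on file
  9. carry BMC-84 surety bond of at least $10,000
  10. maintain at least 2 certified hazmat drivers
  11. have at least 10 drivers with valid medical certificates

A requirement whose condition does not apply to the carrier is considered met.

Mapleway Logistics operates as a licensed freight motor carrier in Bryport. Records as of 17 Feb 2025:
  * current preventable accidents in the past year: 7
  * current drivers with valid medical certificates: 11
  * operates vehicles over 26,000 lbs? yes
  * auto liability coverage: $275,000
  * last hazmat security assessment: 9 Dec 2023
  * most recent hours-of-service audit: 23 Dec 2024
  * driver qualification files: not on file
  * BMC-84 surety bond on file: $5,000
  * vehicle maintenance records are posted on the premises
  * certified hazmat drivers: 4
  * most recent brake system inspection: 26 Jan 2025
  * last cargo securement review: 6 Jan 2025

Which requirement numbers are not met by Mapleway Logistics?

3, 4, 8, 9

1. condition 'operates vehicles over 26,000 lbs' holds; hazmat security assessment 436 days ago vs limit 540 → met
2. hours-of-service audit 56 days ago vs limit 60 → met
3. preventable accidents in the past year 7 > 5 → not met
4. auto liability coverage $275,000 < $350,000 → not met
5. cargo securement review 42 days ago vs limit 45 → met
6. brake system inspection 22 days ago vs limit 30 → met
7. vehicle maintenance records present → met
8. driver qualification files absent → not met
9. BMC-84 surety bond $5,000 < $10,000 → not met
10. certified hazmat drivers 4 ≥ 2 → met
11. drivers with valid medical certificates 11 ≥ 10 → met
Not met: 3, 4, 8, 9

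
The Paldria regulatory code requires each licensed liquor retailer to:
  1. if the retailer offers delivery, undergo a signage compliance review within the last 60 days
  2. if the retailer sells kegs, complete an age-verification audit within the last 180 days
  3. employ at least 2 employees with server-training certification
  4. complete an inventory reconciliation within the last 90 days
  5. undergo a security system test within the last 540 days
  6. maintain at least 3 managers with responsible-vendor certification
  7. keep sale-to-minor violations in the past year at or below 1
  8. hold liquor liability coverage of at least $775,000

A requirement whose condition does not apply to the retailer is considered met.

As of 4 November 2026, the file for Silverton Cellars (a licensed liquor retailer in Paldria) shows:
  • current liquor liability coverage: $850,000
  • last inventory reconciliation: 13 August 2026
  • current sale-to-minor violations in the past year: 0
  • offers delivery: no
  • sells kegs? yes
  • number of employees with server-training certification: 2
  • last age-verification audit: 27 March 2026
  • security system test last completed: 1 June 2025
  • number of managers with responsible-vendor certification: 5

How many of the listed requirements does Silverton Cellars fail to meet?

1. condition 'offers delivery' does not hold → requirement n/a → met
2. condition 'sells kegs' holds; age-verification audit 222 days ago vs limit 180 → not met
3. employees with server-training certification 2 ≥ 2 → met
4. inventory reconciliation 83 days ago vs limit 90 → met
5. security system test 521 days ago vs limit 540 → met
6. managers with responsible-vendor certification 5 ≥ 3 → met
7. sale-to-minor violations in the past year 0 ≤ 1 → met
8. liquor liability coverage $850,000 ≥ $775,000 → met
Not met: 1 of 8

1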